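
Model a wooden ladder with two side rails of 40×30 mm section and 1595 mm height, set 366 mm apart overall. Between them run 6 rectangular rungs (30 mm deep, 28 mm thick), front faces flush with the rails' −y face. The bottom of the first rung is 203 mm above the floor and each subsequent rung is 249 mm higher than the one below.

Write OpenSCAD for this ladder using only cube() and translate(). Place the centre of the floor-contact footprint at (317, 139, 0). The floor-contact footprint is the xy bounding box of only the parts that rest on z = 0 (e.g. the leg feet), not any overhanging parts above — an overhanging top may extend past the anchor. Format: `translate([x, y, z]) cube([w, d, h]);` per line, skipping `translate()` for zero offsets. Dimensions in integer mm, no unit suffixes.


translate([134, 124, 0]) cube([40, 30, 1595]);
translate([460, 124, 0]) cube([40, 30, 1595]);
translate([174, 124, 203]) cube([286, 30, 28]);
translate([174, 124, 452]) cube([286, 30, 28]);
translate([174, 124, 701]) cube([286, 30, 28]);
translate([174, 124, 950]) cube([286, 30, 28]);
translate([174, 124, 1199]) cube([286, 30, 28]);
translate([174, 124, 1448]) cube([286, 30, 28]);


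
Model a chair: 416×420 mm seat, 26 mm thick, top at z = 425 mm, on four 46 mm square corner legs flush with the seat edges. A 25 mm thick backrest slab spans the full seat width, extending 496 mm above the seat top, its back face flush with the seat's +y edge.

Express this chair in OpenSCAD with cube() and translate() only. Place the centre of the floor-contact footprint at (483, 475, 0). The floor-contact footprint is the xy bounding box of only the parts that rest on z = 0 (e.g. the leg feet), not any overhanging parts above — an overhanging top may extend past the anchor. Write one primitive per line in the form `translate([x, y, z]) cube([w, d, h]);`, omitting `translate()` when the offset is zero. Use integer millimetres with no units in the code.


translate([275, 265, 399]) cube([416, 420, 26]);
translate([275, 265, 0]) cube([46, 46, 399]);
translate([645, 265, 0]) cube([46, 46, 399]);
translate([275, 639, 0]) cube([46, 46, 399]);
translate([645, 639, 0]) cube([46, 46, 399]);
translate([275, 660, 425]) cube([416, 25, 496]);


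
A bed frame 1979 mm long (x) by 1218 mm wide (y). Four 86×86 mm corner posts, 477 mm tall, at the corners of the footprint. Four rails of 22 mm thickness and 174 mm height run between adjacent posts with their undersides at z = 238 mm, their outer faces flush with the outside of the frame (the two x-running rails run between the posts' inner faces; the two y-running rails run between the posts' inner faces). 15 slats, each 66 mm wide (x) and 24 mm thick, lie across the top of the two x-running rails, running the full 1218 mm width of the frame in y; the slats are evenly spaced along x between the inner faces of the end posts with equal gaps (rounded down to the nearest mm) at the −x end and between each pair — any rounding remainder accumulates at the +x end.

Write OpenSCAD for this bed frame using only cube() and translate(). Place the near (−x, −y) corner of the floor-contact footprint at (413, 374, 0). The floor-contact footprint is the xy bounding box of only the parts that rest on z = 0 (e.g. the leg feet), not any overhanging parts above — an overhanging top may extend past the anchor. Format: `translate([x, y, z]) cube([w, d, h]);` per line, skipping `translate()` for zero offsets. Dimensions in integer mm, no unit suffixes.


// slat z = rail_z + rail_h = 238 + 174 = 412
// slat gap = ⌊(1807 − 15·66) / 16⌋ = 51
translate([413, 374, 0]) cube([86, 86, 477]);
translate([413, 1506, 0]) cube([86, 86, 477]);
translate([2306, 374, 0]) cube([86, 86, 477]);
translate([2306, 1506, 0]) cube([86, 86, 477]);
translate([499, 374, 238]) cube([1807, 22, 174]);
translate([499, 1570, 238]) cube([1807, 22, 174]);
translate([413, 460, 238]) cube([22, 1046, 174]);
translate([2370, 460, 238]) cube([22, 1046, 174]);
translate([550, 374, 412]) cube([66, 1218, 24]);
translate([667, 374, 412]) cube([66, 1218, 24]);
translate([784, 374, 412]) cube([66, 1218, 24]);
translate([901, 374, 412]) cube([66, 1218, 24]);
translate([1018, 374, 412]) cube([66, 1218, 24]);
translate([1135, 374, 412]) cube([66, 1218, 24]);
translate([1252, 374, 412]) cube([66, 1218, 24]);
translate([1369, 374, 412]) cube([66, 1218, 24]);
translate([1486, 374, 412]) cube([66, 1218, 24]);
translate([1603, 374, 412]) cube([66, 1218, 24]);
translate([1720, 374, 412]) cube([66, 1218, 24]);
translate([1837, 374, 412]) cube([66, 1218, 24]);
translate([1954, 374, 412]) cube([66, 1218, 24]);
translate([2071, 374, 412]) cube([66, 1218, 24]);
translate([2188, 374, 412]) cube([66, 1218, 24]);


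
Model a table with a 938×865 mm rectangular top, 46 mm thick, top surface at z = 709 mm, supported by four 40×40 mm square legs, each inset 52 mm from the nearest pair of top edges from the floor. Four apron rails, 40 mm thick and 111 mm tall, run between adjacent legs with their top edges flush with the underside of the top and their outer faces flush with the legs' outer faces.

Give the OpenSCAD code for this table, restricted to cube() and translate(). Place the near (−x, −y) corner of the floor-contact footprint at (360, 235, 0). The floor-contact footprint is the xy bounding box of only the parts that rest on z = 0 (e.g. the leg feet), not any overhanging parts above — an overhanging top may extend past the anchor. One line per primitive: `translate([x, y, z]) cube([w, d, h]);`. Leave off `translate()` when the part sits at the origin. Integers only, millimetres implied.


translate([308, 183, 663]) cube([938, 865, 46]);
translate([360, 235, 0]) cube([40, 40, 663]);
translate([1154, 235, 0]) cube([40, 40, 663]);
translate([360, 956, 0]) cube([40, 40, 663]);
translate([1154, 956, 0]) cube([40, 40, 663]);
translate([400, 235, 552]) cube([754, 40, 111]);
translate([400, 956, 552]) cube([754, 40, 111]);
translate([360, 275, 552]) cube([40, 681, 111]);
translate([1154, 275, 552]) cube([40, 681, 111]);


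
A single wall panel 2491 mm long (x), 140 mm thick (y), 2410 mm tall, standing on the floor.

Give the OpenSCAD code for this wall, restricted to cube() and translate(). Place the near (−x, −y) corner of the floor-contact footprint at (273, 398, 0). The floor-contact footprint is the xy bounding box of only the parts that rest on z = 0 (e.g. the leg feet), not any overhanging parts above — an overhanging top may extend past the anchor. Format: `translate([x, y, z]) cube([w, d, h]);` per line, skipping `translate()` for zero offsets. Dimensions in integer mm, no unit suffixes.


translate([273, 398, 0]) cube([2491, 140, 2410]);


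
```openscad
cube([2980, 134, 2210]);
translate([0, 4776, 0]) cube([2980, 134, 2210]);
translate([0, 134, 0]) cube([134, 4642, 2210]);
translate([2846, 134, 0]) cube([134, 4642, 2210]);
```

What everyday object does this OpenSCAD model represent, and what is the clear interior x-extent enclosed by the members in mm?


A house (or room) frame. The interior width is 2712 mm.

Four 2210 mm walls enclosing a rectangle with no floor or roof — a room or house frame. Outside width is 2980 mm and wall thickness is 134 mm, so the interior width is 2980 − 2 × 134 = 2712 mm.


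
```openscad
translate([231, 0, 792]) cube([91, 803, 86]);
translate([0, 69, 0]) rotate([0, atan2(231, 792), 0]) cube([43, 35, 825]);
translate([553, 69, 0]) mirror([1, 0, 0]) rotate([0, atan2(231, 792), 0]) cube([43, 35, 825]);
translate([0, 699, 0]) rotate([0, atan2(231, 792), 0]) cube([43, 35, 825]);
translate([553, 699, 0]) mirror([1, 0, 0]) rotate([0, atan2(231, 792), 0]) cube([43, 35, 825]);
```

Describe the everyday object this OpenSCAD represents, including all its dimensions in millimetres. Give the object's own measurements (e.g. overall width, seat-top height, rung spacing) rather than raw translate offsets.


A sawhorse. A 91×803×86 mm beam (x, y, z) sits on two A-frame leg pairs. Each pair is two raked legs of 43×35 mm section (35 mm along y) splaying symmetrically in x. Each leg rises 792 mm vertically over 231 mm of horizontal reach and is 825 mm long along its own axis. Every leg's outer bottom edge rests on the floor and its outer top edge meets a bottom edge of the beam — the left legs (tilting toward +x) meet the beam's −x bottom edge, the right legs (their mirror images, tilting toward −x) meet its +x bottom edge — so the leg tops tuck under the beam, the beam's underside is 792 mm above the floor, and the feet are 553 mm apart outside-to-outside with the beam centred between them. The two leg pairs are set in 69 mm from either end of the beam.


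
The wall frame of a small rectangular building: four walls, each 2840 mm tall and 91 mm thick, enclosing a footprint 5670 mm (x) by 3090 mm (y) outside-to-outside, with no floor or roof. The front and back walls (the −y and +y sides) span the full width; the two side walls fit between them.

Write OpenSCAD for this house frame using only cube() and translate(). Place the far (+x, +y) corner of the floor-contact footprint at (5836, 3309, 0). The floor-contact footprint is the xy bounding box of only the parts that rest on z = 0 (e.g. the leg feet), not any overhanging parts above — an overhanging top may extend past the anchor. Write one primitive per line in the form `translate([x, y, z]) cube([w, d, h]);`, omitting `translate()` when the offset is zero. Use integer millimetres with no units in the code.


translate([166, 219, 0]) cube([5670, 91, 2840]);
translate([166, 3218, 0]) cube([5670, 91, 2840]);
translate([166, 310, 0]) cube([91, 2908, 2840]);
translate([5745, 310, 0]) cube([91, 2908, 2840]);


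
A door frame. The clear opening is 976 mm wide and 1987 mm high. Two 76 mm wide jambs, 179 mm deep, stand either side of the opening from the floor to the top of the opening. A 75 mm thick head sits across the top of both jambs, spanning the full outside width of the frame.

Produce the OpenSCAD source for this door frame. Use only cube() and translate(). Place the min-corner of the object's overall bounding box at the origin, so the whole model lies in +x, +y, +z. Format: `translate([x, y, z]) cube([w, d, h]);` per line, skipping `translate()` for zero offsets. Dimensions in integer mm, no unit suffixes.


cube([76, 179, 1987]);
translate([1052, 0, 0]) cube([76, 179, 1987]);
translate([0, 0, 1987]) cube([1128, 179, 75]);


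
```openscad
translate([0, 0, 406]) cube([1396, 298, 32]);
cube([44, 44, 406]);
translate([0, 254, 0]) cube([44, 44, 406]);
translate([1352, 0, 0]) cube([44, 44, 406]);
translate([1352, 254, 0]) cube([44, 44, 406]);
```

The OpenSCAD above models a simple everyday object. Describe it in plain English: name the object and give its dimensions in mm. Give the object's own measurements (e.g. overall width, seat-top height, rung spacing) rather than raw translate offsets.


A long wooden bench with a 1396 mm (x) × 298 mm (y) seat, 32 mm thick, its top surface 438 mm above the floor. Four 44 mm square legs at the seat corners, flush with the edges, run from z = 0 to the seat underside.


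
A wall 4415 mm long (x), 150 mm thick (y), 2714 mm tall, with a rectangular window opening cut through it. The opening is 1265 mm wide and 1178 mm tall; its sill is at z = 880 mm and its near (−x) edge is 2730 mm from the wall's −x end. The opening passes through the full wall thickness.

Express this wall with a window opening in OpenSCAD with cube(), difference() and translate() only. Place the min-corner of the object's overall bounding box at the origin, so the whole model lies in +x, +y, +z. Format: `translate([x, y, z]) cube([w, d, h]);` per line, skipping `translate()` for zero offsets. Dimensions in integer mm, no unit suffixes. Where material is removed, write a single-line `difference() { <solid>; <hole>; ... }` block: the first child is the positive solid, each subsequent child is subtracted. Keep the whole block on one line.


difference() { cube([4415, 150, 2714]); translate([2730, 0, 880]) cube([1265, 150, 1178]); }


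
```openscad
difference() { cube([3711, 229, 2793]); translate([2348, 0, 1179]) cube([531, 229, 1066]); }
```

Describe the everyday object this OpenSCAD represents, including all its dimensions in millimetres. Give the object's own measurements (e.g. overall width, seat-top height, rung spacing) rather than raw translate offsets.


A wall 3711 mm long (x), 229 mm thick (y), 2793 mm tall, with a rectangular window opening cut through it. The opening is 531 mm wide and 1066 mm tall; its sill is at z = 1179 mm and its near (−x) edge is 2348 mm from the wall's −x end. The opening passes through the full wall thickness.


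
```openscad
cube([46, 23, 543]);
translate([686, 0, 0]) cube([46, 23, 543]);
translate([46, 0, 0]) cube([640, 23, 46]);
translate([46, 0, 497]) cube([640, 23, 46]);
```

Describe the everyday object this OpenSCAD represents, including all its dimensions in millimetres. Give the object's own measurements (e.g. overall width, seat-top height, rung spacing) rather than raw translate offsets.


A rectangular picture frame lying in the x–z plane (depth along y). The opening is 640 mm wide (x) by 451 mm tall (z), surrounded by a border 46 mm wide on all four sides. The frame is 23 mm deep and is made of two full-height vertical stiles with two horizontal rails fitted between them.


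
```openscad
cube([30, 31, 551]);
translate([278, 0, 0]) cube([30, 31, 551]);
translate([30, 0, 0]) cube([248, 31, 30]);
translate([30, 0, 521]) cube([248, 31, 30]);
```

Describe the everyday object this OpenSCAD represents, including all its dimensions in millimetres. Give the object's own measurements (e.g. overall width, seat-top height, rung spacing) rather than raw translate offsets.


A rectangular picture frame lying in the x–z plane (depth along y). The opening is 248 mm wide (x) by 491 mm tall (z), surrounded by a border 30 mm wide on all four sides. The frame is 31 mm deep and is made of two full-height vertical stiles with two horizontal rails fitted between them.


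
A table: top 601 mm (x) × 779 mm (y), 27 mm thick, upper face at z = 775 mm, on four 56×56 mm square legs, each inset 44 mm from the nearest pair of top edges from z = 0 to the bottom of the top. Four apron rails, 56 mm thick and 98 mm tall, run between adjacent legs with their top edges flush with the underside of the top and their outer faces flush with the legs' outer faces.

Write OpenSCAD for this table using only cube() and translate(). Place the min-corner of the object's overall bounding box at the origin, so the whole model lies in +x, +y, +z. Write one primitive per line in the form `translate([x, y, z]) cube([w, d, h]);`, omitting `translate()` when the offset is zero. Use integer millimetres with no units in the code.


translate([0, 0, 748]) cube([601, 779, 27]);
translate([44, 44, 0]) cube([56, 56, 748]);
translate([501, 44, 0]) cube([56, 56, 748]);
translate([44, 679, 0]) cube([56, 56, 748]);
translate([501, 679, 0]) cube([56, 56, 748]);
translate([100, 44, 650]) cube([401, 56, 98]);
translate([100, 679, 650]) cube([401, 56, 98]);
translate([44, 100, 650]) cube([56, 579, 98]);
translate([501, 100, 650]) cube([56, 579, 98]);


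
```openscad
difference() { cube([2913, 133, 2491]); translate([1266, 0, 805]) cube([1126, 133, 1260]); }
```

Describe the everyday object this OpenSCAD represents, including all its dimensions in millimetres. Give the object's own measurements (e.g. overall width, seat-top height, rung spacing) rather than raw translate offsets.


A wall 2913 mm long (x), 133 mm thick (y), 2491 mm tall, with a rectangular window opening cut through it. The opening is 1126 mm wide and 1260 mm tall; its sill is at z = 805 mm and its near (−x) edge is 1266 mm from the wall's −x end. The opening passes through the full wall thickness.


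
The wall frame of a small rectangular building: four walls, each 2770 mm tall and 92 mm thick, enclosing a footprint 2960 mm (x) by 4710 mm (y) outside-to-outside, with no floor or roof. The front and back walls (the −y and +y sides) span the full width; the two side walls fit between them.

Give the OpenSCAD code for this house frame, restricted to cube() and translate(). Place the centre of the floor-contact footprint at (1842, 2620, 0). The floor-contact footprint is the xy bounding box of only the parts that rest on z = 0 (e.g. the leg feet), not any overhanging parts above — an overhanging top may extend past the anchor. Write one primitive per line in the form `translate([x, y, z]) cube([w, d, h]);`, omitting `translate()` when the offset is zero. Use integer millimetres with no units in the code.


translate([362, 265, 0]) cube([2960, 92, 2770]);
translate([362, 4883, 0]) cube([2960, 92, 2770]);
translate([362, 357, 0]) cube([92, 4526, 2770]);
translate([3230, 357, 0]) cube([92, 4526, 2770]);


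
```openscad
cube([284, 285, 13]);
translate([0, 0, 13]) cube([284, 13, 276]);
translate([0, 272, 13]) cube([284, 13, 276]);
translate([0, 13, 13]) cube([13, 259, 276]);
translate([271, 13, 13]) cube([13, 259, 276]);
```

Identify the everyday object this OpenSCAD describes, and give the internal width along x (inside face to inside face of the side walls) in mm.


An open box. The internal width is 258 mm.

A 284×285 base slab with four walls standing on it — an open box. The base is 284 mm wide and the walls are 13 mm thick, so the internal width is 284 − 2 × 13 = 258 mm.


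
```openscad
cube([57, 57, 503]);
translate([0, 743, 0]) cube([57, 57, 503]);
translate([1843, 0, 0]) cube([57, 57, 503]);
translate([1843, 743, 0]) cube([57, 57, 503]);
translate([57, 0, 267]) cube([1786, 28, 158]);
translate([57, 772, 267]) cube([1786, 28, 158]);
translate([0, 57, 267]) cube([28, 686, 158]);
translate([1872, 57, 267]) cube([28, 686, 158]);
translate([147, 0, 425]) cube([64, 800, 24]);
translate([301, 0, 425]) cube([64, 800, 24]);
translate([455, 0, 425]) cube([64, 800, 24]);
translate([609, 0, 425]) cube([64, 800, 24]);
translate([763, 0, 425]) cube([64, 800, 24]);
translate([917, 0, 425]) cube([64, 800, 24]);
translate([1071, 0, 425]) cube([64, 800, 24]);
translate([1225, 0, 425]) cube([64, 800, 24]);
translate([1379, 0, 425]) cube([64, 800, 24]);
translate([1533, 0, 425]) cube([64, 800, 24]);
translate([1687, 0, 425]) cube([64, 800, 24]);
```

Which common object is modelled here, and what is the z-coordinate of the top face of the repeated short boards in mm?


A bed frame. The slat-top height is 449 mm.

Four posts, four rails, and a row of slats — a bed frame. Slats sit on the rails at z = 267 + 158 = 425; with slat thickness 24, the top is 449 mm.


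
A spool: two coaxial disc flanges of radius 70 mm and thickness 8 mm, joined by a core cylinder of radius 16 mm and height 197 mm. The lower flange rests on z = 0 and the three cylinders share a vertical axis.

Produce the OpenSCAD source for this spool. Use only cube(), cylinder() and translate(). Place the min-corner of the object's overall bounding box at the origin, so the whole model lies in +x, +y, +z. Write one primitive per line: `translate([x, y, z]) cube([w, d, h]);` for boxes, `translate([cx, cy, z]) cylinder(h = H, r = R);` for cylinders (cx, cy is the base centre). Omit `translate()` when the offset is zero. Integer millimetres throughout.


translate([70, 70, 0]) cylinder(h = 8, r = 70);
translate([70, 70, 8]) cylinder(h = 197, r = 16);
translate([70, 70, 205]) cylinder(h = 8, r = 70);


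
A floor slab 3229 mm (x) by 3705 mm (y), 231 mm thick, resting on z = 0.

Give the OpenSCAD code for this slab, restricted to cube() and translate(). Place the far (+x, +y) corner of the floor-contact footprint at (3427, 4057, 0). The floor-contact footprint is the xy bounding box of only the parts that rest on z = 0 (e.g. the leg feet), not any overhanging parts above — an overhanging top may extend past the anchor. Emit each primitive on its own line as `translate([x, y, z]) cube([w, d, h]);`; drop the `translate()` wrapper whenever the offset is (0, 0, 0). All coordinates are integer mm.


translate([198, 352, 0]) cube([3229, 3705, 231]);


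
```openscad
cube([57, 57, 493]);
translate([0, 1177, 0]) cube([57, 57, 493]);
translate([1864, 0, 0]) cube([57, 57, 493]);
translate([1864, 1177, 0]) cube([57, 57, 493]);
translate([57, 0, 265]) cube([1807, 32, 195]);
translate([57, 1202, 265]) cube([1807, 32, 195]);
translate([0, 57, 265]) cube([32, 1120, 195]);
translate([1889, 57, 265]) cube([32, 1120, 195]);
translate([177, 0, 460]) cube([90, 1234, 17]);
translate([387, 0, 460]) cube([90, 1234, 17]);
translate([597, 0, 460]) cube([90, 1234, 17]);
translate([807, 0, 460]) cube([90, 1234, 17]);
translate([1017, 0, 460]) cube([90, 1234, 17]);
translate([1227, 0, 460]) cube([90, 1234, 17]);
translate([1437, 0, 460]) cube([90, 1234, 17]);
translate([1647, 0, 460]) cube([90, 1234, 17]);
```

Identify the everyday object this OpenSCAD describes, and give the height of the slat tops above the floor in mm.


A bed frame. The slat-top height is 477 mm.

Four posts, four rails, and a row of slats — a bed frame. Slats sit on the rails at z = 265 + 195 = 460; with slat thickness 17, the top is 477 mm.


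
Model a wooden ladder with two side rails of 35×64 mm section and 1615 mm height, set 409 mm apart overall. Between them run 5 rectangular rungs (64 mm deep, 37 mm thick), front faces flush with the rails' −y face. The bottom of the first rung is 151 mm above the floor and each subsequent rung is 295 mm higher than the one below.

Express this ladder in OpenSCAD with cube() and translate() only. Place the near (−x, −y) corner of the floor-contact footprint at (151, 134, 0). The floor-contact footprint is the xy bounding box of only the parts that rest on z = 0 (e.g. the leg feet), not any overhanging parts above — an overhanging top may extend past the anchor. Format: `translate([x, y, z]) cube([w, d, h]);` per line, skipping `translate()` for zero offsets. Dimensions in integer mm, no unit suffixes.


translate([151, 134, 0]) cube([35, 64, 1615]);
translate([525, 134, 0]) cube([35, 64, 1615]);
translate([186, 134, 151]) cube([339, 64, 37]);
translate([186, 134, 446]) cube([339, 64, 37]);
translate([186, 134, 741]) cube([339, 64, 37]);
translate([186, 134, 1036]) cube([339, 64, 37]);
translate([186, 134, 1331]) cube([339, 64, 37]);


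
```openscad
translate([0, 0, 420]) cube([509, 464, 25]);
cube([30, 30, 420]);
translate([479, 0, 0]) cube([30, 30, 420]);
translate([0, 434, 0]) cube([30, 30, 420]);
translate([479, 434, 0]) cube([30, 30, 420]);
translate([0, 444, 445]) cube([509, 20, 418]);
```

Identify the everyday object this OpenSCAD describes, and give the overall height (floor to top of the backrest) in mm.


A chair. The overall height is 863 mm.

A slab on four corner posts with a tall panel at the back — a chair. The seat slab sits at z = 420 with thickness 25, and the 418 mm backrest starts at the seat top, so the overall height is 420 + 25 + 418 = 863 mm.


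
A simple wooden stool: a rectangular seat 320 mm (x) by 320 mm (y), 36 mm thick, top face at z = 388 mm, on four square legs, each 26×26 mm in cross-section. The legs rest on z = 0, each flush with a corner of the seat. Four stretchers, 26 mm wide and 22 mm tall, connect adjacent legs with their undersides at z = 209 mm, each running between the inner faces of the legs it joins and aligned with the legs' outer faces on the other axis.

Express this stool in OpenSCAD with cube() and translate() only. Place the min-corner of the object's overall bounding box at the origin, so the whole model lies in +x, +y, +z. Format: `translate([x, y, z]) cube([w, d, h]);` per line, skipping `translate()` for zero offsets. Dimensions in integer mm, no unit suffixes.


translate([0, 0, 352]) cube([320, 320, 36]);
cube([26, 26, 352]);
translate([294, 0, 0]) cube([26, 26, 352]);
translate([0, 294, 0]) cube([26, 26, 352]);
translate([294, 294, 0]) cube([26, 26, 352]);
translate([26, 0, 209]) cube([268, 26, 22]);
translate([26, 294, 209]) cube([268, 26, 22]);
translate([0, 26, 209]) cube([26, 268, 22]);
translate([294, 26, 209]) cube([26, 268, 22]);


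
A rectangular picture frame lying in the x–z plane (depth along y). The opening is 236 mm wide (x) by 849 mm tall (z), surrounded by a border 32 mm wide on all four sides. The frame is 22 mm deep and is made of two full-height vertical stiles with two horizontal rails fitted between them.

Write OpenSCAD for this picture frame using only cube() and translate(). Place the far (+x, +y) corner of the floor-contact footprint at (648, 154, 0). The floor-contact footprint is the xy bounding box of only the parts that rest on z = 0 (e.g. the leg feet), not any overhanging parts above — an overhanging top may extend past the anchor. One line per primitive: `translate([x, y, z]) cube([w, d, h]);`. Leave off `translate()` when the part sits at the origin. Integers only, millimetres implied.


translate([348, 132, 0]) cube([32, 22, 913]);
translate([616, 132, 0]) cube([32, 22, 913]);
translate([380, 132, 0]) cube([236, 22, 32]);
translate([380, 132, 881]) cube([236, 22, 32]);


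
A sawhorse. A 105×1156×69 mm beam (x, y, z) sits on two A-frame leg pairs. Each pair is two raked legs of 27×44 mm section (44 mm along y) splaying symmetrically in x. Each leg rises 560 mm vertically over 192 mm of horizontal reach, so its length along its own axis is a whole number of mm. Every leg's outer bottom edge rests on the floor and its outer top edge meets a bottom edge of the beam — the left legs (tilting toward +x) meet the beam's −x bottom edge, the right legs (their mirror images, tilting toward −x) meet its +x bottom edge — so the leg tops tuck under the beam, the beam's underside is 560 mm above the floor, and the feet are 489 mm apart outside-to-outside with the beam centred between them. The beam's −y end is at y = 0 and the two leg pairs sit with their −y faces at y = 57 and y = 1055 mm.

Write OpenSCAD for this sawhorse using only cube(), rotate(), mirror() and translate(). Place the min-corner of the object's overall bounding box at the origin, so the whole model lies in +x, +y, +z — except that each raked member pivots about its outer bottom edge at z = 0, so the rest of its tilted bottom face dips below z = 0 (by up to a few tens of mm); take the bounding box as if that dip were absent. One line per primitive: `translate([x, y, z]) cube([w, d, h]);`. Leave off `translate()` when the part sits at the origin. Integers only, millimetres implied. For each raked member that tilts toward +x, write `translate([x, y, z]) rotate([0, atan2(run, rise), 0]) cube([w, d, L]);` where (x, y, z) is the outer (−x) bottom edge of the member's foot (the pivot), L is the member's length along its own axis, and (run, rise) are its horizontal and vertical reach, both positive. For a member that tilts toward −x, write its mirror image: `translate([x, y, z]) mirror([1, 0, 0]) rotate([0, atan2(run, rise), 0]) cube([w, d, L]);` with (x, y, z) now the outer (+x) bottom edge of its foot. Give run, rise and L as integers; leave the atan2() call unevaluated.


translate([192, 0, 560]) cube([105, 1156, 69]);
translate([0, 57, 0]) rotate([0, atan2(192, 560), 0]) cube([27, 44, 592]);
translate([489, 57, 0]) mirror([1, 0, 0]) rotate([0, atan2(192, 560), 0]) cube([27, 44, 592]);
translate([0, 1055, 0]) rotate([0, atan2(192, 560), 0]) cube([27, 44, 592]);
translate([489, 1055, 0]) mirror([1, 0, 0]) rotate([0, atan2(192, 560), 0]) cube([27, 44, 592]);


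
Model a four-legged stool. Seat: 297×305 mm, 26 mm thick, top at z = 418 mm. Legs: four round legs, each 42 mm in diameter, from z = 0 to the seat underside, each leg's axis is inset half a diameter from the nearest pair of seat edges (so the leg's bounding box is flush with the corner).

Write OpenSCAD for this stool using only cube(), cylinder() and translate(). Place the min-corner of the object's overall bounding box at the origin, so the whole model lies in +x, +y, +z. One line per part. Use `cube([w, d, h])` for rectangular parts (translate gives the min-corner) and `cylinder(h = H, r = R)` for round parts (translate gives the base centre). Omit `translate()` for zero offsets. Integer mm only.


translate([0, 0, 392]) cube([297, 305, 26]);
translate([21, 21, 0]) cylinder(h = 392, r = 21);
translate([276, 21, 0]) cylinder(h = 392, r = 21);
translate([21, 284, 0]) cylinder(h = 392, r = 21);
translate([276, 284, 0]) cylinder(h = 392, r = 21);


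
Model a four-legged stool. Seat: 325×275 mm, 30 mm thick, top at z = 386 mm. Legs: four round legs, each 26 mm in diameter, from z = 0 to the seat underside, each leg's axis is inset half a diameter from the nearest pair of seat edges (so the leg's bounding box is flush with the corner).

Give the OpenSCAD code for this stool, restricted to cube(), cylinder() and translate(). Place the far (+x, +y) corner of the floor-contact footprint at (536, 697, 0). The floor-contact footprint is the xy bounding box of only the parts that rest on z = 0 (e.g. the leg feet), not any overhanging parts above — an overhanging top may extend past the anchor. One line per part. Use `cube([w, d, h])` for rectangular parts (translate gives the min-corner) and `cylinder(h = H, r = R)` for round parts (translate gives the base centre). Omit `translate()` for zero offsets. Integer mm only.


translate([211, 422, 356]) cube([325, 275, 30]);
translate([224, 435, 0]) cylinder(h = 356, r = 13);
translate([523, 435, 0]) cylinder(h = 356, r = 13);
translate([224, 684, 0]) cylinder(h = 356, r = 13);
translate([523, 684, 0]) cylinder(h = 356, r = 13);


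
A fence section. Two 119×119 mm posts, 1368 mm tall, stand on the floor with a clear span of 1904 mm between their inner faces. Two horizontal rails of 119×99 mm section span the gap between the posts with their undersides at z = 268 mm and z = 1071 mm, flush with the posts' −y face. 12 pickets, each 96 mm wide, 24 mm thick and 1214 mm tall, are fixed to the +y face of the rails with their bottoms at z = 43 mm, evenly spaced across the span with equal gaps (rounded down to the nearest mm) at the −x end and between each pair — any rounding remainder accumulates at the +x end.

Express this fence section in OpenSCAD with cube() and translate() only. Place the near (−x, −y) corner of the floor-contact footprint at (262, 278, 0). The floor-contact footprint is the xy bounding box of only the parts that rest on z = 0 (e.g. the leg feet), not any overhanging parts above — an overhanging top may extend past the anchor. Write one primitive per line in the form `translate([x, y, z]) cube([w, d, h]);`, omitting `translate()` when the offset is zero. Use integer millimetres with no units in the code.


translate([262, 278, 0]) cube([119, 119, 1368]);
translate([2285, 278, 0]) cube([119, 119, 1368]);
translate([381, 278, 268]) cube([1904, 119, 99]);
translate([381, 278, 1071]) cube([1904, 119, 99]);
translate([438, 397, 43]) cube([96, 24, 1214]);
translate([591, 397, 43]) cube([96, 24, 1214]);
translate([744, 397, 43]) cube([96, 24, 1214]);
translate([897, 397, 43]) cube([96, 24, 1214]);
translate([1050, 397, 43]) cube([96, 24, 1214]);
translate([1203, 397, 43]) cube([96, 24, 1214]);
translate([1356, 397, 43]) cube([96, 24, 1214]);
translate([1509, 397, 43]) cube([96, 24, 1214]);
translate([1662, 397, 43]) cube([96, 24, 1214]);
translate([1815, 397, 43]) cube([96, 24, 1214]);
translate([1968, 397, 43]) cube([96, 24, 1214]);
translate([2121, 397, 43]) cube([96, 24, 1214]);


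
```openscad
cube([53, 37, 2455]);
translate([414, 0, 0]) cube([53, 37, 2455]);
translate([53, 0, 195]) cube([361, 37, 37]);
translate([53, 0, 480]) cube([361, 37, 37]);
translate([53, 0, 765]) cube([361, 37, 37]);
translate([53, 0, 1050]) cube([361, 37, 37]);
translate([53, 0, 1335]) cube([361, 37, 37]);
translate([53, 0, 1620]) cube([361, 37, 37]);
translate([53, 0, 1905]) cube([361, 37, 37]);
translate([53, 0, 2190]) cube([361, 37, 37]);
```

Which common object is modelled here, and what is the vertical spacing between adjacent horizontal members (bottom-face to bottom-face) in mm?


A ladder. The rung spacing is 285 mm.

Two tall 53×37 posts with 8 short bars between them — a ladder. Adjacent rungs sit at z = 195 and z = 480, so the spacing is 480 − 195 = 285 mm.


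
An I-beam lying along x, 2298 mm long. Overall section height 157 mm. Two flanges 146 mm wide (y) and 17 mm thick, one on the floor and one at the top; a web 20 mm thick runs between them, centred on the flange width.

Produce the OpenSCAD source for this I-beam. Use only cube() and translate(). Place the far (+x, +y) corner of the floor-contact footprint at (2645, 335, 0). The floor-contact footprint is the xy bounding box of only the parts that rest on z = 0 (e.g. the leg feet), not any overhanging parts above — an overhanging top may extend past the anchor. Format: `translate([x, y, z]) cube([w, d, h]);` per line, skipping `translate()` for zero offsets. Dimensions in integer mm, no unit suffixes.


translate([347, 189, 0]) cube([2298, 146, 17]);
translate([347, 252, 17]) cube([2298, 20, 123]);
translate([347, 189, 140]) cube([2298, 146, 17]);


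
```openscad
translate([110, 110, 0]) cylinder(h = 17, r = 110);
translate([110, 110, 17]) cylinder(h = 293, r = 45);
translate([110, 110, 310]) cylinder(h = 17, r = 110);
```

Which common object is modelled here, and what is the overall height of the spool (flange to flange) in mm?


A spool. The overall height is 327 mm.

Three coaxial cylinders, large–small–large — a spool. Two 17 mm flanges and a 293 mm core give 17 + 293 + 17 = 327 mm.


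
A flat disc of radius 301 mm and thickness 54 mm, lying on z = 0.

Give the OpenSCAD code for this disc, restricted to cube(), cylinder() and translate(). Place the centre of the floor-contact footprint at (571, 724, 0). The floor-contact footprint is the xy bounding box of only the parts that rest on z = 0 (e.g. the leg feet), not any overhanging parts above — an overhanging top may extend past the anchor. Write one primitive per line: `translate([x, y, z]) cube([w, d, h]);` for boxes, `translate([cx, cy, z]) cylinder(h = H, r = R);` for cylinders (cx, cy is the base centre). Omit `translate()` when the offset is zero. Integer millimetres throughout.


translate([571, 724, 0]) cylinder(h = 54, r = 301);


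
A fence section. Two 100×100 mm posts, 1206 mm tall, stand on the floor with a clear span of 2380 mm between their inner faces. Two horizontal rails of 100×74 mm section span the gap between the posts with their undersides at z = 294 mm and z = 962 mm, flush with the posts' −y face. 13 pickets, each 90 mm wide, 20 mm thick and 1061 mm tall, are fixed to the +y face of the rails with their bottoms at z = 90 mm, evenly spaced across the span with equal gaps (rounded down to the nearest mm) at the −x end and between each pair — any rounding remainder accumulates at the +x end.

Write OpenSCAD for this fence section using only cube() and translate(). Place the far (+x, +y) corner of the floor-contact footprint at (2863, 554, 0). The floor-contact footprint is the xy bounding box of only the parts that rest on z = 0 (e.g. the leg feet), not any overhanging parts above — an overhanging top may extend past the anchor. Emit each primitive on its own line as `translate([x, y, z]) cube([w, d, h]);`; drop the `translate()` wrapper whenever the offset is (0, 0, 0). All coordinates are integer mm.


translate([283, 454, 0]) cube([100, 100, 1206]);
translate([2763, 454, 0]) cube([100, 100, 1206]);
translate([383, 454, 294]) cube([2380, 100, 74]);
translate([383, 454, 962]) cube([2380, 100, 74]);
translate([469, 554, 90]) cube([90, 20, 1061]);
translate([645, 554, 90]) cube([90, 20, 1061]);
translate([821, 554, 90]) cube([90, 20, 1061]);
translate([997, 554, 90]) cube([90, 20, 1061]);
translate([1173, 554, 90]) cube([90, 20, 1061]);
translate([1349, 554, 90]) cube([90, 20, 1061]);
translate([1525, 554, 90]) cube([90, 20, 1061]);
translate([1701, 554, 90]) cube([90, 20, 1061]);
translate([1877, 554, 90]) cube([90, 20, 1061]);
translate([2053, 554, 90]) cube([90, 20, 1061]);
translate([2229, 554, 90]) cube([90, 20, 1061]);
translate([2405, 554, 90]) cube([90, 20, 1061]);
translate([2581, 554, 90]) cube([90, 20, 1061]);


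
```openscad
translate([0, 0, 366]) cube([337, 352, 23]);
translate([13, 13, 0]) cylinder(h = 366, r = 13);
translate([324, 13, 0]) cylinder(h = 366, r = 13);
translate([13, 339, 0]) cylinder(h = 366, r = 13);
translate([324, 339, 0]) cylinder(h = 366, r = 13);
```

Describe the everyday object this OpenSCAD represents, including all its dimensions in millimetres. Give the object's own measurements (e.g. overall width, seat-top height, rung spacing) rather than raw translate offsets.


A simple wooden stool: a rectangular seat 337 mm (x) by 352 mm (y), 23 mm thick, top face at z = 389 mm, on four round legs, each 26 mm in diameter. The legs rest on z = 0, each leg's axis is inset half a diameter from the nearest pair of seat edges (so the leg's bounding box is flush with the corner).


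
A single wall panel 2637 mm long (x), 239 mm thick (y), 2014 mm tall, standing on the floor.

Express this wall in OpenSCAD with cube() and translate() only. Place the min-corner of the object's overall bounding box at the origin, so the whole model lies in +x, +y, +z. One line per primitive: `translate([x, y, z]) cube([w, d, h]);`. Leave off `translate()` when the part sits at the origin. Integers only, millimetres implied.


cube([2637, 239, 2014]);


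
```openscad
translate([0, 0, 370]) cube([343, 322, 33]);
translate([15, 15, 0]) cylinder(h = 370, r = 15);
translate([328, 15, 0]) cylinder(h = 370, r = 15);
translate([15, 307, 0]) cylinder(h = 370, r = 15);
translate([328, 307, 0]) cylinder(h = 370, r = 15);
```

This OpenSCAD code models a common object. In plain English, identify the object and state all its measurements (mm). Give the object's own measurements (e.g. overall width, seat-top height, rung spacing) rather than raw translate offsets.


A simple wooden stool: a rectangular seat 343 mm (x) by 322 mm (y), 33 mm thick, top face at z = 403 mm, on four round legs, each 30 mm in diameter. The legs rest on z = 0, each leg's axis is inset half a diameter from the nearest pair of seat edges (so the leg's bounding box is flush with the corner).


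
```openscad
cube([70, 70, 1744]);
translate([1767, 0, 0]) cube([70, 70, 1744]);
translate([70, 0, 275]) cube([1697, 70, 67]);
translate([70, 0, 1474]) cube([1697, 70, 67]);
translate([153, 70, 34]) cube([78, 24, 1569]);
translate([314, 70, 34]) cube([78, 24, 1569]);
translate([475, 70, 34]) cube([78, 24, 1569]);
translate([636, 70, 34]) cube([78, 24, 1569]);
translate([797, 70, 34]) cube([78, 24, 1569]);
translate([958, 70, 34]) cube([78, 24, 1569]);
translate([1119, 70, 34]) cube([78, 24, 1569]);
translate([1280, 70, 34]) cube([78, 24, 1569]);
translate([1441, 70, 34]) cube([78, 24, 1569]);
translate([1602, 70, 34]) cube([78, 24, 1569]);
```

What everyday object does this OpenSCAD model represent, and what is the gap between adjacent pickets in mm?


A fence section. The picket gap is 83 mm.

Two posts, two rails, 10 pickets — a fence section. Span 1697 mm holds 10 pickets of 78 mm with 11 equal gaps: ⌊(1697 − 10·78) / 11⌋ = 83 mm.


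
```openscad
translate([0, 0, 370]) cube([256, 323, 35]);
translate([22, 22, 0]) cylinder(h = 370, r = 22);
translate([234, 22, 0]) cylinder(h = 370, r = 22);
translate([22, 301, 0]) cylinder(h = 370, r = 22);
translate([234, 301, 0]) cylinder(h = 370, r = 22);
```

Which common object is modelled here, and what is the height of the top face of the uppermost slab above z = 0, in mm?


A stool. The seat height is 405 mm.

A 256×323×35 slab at z = 370 on four corner cylinders — a stool. The seat top is 370 + 35 = 405 mm.


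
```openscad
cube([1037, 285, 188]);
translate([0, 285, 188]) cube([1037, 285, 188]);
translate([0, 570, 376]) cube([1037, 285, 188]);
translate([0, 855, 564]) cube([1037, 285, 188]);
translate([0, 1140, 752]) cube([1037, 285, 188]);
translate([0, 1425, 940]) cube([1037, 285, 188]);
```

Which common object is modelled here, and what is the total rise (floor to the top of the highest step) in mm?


A staircase. The total rise is 1128 mm.

6 identical blocks, each offset up and back from the previous — a staircase. Each step is 188 mm tall and there are 6 of them, so the total rise is 6 × 188 = 1128 mm.
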